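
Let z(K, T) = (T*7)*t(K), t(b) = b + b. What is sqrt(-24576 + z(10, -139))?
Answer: 2*I*sqrt(11009) ≈ 209.85*I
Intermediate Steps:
t(b) = 2*b
z(K, T) = 14*K*T (z(K, T) = (T*7)*(2*K) = (7*T)*(2*K) = 14*K*T)
sqrt(-24576 + z(10, -139)) = sqrt(-24576 + 14*10*(-139)) = sqrt(-24576 - 19460) = sqrt(-44036) = 2*I*sqrt(11009)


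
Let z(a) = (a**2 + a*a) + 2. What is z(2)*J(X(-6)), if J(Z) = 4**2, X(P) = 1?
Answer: 160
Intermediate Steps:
J(Z) = 16
z(a) = 2 + 2*a**2 (z(a) = (a**2 + a**2) + 2 = 2*a**2 + 2 = 2 + 2*a**2)
z(2)*J(X(-6)) = (2 + 2*2**2)*16 = (2 + 2*4)*16 = (2 + 8)*16 = 10*16 = 160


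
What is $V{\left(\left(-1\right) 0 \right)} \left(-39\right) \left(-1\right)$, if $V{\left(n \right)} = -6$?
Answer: $-234$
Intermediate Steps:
$V{\left(\left(-1\right) 0 \right)} \left(-39\right) \left(-1\right) = \left(-6\right) \left(-39\right) \left(-1\right) = 234 \left(-1\right) = -234$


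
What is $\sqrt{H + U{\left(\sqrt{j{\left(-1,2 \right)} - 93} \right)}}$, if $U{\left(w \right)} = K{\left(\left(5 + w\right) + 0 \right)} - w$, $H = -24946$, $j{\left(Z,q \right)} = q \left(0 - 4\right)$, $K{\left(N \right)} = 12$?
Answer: $\sqrt{-24934 - i \sqrt{101}} \approx 0.0318 - 157.91 i$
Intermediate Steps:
$j{\left(Z,q \right)} = - 4 q$ ($j{\left(Z,q \right)} = q \left(-4\right) = - 4 q$)
$U{\left(w \right)} = 12 - w$
$\sqrt{H + U{\left(\sqrt{j{\left(-1,2 \right)} - 93} \right)}} = \sqrt{-24946 + \left(12 - \sqrt{\left(-4\right) 2 - 93}\right)} = \sqrt{-24946 + \left(12 - \sqrt{-8 - 93}\right)} = \sqrt{-24946 + \left(12 - \sqrt{-101}\right)} = \sqrt{-24946 + \left(12 - i \sqrt{101}\right)} = \sqrt{-24934 - i \sqrt{101}}$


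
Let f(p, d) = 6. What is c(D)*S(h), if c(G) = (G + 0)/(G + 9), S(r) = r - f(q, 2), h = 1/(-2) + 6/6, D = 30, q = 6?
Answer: -55/13 ≈ -4.2308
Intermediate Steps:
h = ½ (h = 1*(-½) + 6*(⅙) = -½ + 1 = ½ ≈ 0.50000)
S(r) = -6 + r (S(r) = r - 1*6 = r - 6 = -6 + r)
c(G) = G/(9 + G)
c(D)*S(h) = (30/(9 + 30))*(-6 + ½) = (30/39)*(-11/2) = (30*(1/39))*(-11/2) = (10/13)*(-11/2) = -55/13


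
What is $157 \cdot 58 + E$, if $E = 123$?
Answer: $9229$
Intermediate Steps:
$157 \cdot 58 + E = 157 \cdot 58 + 123 = 9106 + 123 = 9229$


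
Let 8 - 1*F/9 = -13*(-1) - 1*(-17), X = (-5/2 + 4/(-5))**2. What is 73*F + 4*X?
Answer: -360261/25 ≈ -14410.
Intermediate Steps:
X = 1089/100 (X = (-5*1/2 + 4*(-1/5))**2 = (-5/2 - 4/5)**2 = (-33/10)**2 = 1089/100 ≈ 10.890)
F = -198 (F = 72 - 9*(-13*(-1) - 1*(-17)) = 72 - 9*(13 + 17) = 72 - 9*30 = 72 - 270 = -198)
73*F + 4*X = 73*(-198) + 4*(1089/100) = -14454 + 1089/25 = -360261/25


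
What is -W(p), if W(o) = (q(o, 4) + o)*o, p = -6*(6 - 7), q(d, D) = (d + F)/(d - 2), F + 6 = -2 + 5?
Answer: -81/2 ≈ -40.500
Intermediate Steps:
F = -3 (F = -6 + (-2 + 5) = -6 + 3 = -3)
q(d, D) = (-3 + d)/(-2 + d) (q(d, D) = (d - 3)/(d - 2) = (-3 + d)/(-2 + d))
p = 6 (p = -6*(-1) = 6)
W(o) = o*(o + (-3 + o)/(-2 + o)) (W(o) = ((-3 + o)/(-2 + o) + o)*o = (o + (-3 + o)/(-2 + o))*o = o*(o + (-3 + o)/(-2 + o)))
-W(p) = -6*(-3 + 6² - 1*6)/(-2 + 6) = -6*(-3 + 36 - 6)/4 = -6*27/4 = -1*81/2 = -81/2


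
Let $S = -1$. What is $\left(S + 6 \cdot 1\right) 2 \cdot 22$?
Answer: $220$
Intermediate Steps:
$\left(S + 6 \cdot 1\right) 2 \cdot 22 = \left(-1 + 6 \cdot 1\right) 2 \cdot 22 = \left(-1 + 6\right) 2 \cdot 22 = 5 \cdot 2 \cdot 22 = 10 \cdot 22 = 220$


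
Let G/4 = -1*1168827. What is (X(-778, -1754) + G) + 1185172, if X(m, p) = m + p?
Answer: -3492668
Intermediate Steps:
G = -4675308 (G = 4*(-1*1168827) = 4*(-1168827) = -4675308)
(X(-778, -1754) + G) + 1185172 = ((-778 - 1754) - 4675308) + 1185172 = (-2532 - 4675308) + 1185172 = -4677840 + 1185172 = -3492668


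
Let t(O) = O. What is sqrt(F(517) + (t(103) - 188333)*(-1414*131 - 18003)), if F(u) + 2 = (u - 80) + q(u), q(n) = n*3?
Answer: 4*sqrt(2390956406) ≈ 1.9559e+5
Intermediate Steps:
q(n) = 3*n
F(u) = -82 + 4*u (F(u) = -2 + ((u - 80) + 3*u) = -2 + ((-80 + u) + 3*u) = -2 + (-80 + 4*u) = -82 + 4*u)
sqrt(F(517) + (t(103) - 188333)*(-1414*131 - 18003)) = sqrt((-82 + 4*517) + (103 - 188333)*(-1414*131 - 18003)) = sqrt((-82 + 2068) - 188230*(-185234 - 18003)) = sqrt(1986 - 188230*(-203237)) = sqrt(1986 + 38255300510) = sqrt(38255302496) = 4*sqrt(2390956406)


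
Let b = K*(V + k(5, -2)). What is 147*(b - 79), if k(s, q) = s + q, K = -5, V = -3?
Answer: -11613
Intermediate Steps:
k(s, q) = q + s
b = 0 (b = -5*(-3 + (-2 + 5)) = -5*(-3 + 3) = -5*0 = 0)
147*(b - 79) = 147*(0 - 79) = 147*(-79) = -11613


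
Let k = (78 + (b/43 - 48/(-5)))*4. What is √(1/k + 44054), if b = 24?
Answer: √86839955254/1404 ≈ 209.89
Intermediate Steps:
k = 75816/215 (k = (78 + (24/43 - 48/(-5)))*4 = (78 + (24*(1/43) - 48*(-⅕)))*4 = (78 + (24/43 + 48/5))*4 = (78 + 2184/215)*4 = (18954/215)*4 = 75816/215 ≈ 352.63)
√(1/k + 44054) = √(1/(75816/215) + 44054) = √(215/75816 + 44054) = √(3339998279/75816) = √86839955254/1404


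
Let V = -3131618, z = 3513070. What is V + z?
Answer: 381452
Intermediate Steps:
V + z = -3131618 + 3513070 = 381452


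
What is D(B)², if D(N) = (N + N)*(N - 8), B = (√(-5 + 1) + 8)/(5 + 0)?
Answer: 261184/625 + 19968*I/125 ≈ 417.89 + 159.74*I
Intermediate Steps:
B = 8/5 + 2*I/5 (B = (√(-4) + 8)/5 = (2*I + 8)*(⅕) = (8 + 2*I)*(⅕) = 8/5 + 2*I/5 ≈ 1.6 + 0.4*I)
D(N) = 2*N*(-8 + N) (D(N) = (2*N)*(-8 + N) = 2*N*(-8 + N))
D(B)² = (2*(8/5 + 2*I/5)*(-8 + (8/5 + 2*I/5)))² = (2*(8/5 + 2*I/5)*(-32/5 + 2*I/5))² = (2*(-32/5 + 2*I/5)*(8/5 + 2*I/5))² = 4*(-32/5 + 2*I/5)²*(8/5 + 2*I/5)²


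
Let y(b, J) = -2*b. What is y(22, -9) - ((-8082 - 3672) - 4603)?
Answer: 16313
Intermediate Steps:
y(22, -9) - ((-8082 - 3672) - 4603) = -2*22 - ((-8082 - 3672) - 4603) = -44 - (-11754 - 4603) = -44 - 1*(-16357) = -44 + 16357 = 16313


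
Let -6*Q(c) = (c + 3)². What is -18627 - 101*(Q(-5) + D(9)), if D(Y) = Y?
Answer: -58406/3 ≈ -19469.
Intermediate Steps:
Q(c) = -(3 + c)²/6 (Q(c) = -(c + 3)²/6 = -(3 + c)²/6)
-18627 - 101*(Q(-5) + D(9)) = -18627 - 101*(-(3 - 5)²/6 + 9) = -18627 - 101*(-⅙*(-2)² + 9) = -18627 - 101*(-⅙*4 + 9) = -18627 - 101*(-⅔ + 9) = -18627 - 101*25/3 = -18627 - 2525/3 = -58406/3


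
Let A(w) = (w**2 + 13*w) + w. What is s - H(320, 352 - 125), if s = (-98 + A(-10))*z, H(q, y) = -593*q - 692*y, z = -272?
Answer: 384380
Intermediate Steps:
H(q, y) = -692*y - 593*q
A(w) = w**2 + 14*w
s = 37536 (s = (-98 - 10*(14 - 10))*(-272) = (-98 - 10*4)*(-272) = (-98 - 40)*(-272) = -138*(-272) = 37536)
s - H(320, 352 - 125) = 37536 - (-692*(352 - 125) - 593*320) = 37536 - (-692*227 - 189760) = 37536 - (-157084 - 189760) = 37536 - 1*(-346844) = 37536 + 346844 = 384380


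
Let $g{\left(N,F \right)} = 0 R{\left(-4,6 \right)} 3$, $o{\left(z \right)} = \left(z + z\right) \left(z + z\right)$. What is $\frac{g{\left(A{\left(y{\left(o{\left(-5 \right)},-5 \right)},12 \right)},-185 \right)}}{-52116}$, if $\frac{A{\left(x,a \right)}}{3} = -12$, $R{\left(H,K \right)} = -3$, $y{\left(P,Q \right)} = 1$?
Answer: $0$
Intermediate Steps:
$o{\left(z \right)} = 4 z^{2}$ ($o{\left(z \right)} = 2 z 2 z = 4 z^{2}$)
$A{\left(x,a \right)} = -36$ ($A{\left(x,a \right)} = 3 \left(-12\right) = -36$)
$g{\left(N,F \right)} = 0$ ($g{\left(N,F \right)} = 0 \left(-3\right) 3 = 0 \cdot 3 = 0$)
$\frac{g{\left(A{\left(y{\left(o{\left(-5 \right)},-5 \right)},12 \right)},-185 \right)}}{-52116} = \frac{0}{-52116} = 0 \left(- \frac{1}{52116}\right) = 0$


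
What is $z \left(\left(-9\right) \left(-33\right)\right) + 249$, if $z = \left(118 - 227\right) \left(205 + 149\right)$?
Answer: $-11459793$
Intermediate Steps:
$z = -38586$ ($z = \left(-109\right) 354 = -38586$)
$z \left(\left(-9\right) \left(-33\right)\right) + 249 = - 38586 \left(\left(-9\right) \left(-33\right)\right) + 249 = \left(-38586\right) 297 + 249 = -11460042 + 249 = -11459793$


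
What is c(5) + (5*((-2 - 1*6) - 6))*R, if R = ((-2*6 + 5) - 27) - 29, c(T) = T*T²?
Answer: 4535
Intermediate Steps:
c(T) = T³
R = -63 (R = ((-12 + 5) - 27) - 29 = (-7 - 27) - 29 = -34 - 29 = -63)
c(5) + (5*((-2 - 1*6) - 6))*R = 5³ + (5*((-2 - 1*6) - 6))*(-63) = 125 + (5*((-2 - 6) - 6))*(-63) = 125 + (5*(-8 - 6))*(-63) = 125 + (5*(-14))*(-63) = 125 - 70*(-63) = 125 + 4410 = 4535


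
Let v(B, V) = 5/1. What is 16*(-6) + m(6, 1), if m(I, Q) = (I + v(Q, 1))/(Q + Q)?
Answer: -181/2 ≈ -90.500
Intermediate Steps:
v(B, V) = 5 (v(B, V) = 5*1 = 5)
m(I, Q) = (5 + I)/(2*Q) (m(I, Q) = (I + 5)/(Q + Q) = (5 + I)/((2*Q)) = (5 + I)*(1/(2*Q)) = (5 + I)/(2*Q))
16*(-6) + m(6, 1) = 16*(-6) + (1/2)*(5 + 6)/1 = -96 + (1/2)*1*11 = -96 + 11/2 = -181/2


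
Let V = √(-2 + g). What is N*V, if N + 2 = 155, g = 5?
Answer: 153*√3 ≈ 265.00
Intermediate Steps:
V = √3 (V = √(-2 + 5) = √3 ≈ 1.7320)
N = 153 (N = -2 + 155 = 153)
N*V = 153*√3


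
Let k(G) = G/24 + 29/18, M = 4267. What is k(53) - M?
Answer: -306949/72 ≈ -4263.2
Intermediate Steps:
k(G) = 29/18 + G/24 (k(G) = G*(1/24) + 29*(1/18) = G/24 + 29/18 = 29/18 + G/24)
k(53) - M = (29/18 + (1/24)*53) - 1*4267 = (29/18 + 53/24) - 4267 = 275/72 - 4267 = -306949/72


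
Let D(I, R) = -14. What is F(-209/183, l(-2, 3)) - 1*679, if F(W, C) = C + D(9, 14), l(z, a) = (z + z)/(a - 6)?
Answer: -2075/3 ≈ -691.67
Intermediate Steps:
l(z, a) = 2*z/(-6 + a) (l(z, a) = (2*z)/(-6 + a) = 2*z/(-6 + a))
F(W, C) = -14 + C (F(W, C) = C - 14 = -14 + C)
F(-209/183, l(-2, 3)) - 1*679 = (-14 + 2*(-2)/(-6 + 3)) - 1*679 = (-14 + 2*(-2)/(-3)) - 679 = (-14 + 2*(-2)*(-1/3)) - 679 = (-14 + 4/3) - 679 = -38/3 - 679 = -2075/3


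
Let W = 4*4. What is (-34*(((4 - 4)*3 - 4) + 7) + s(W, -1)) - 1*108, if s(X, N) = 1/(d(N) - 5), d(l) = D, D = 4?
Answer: -211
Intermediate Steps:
W = 16
d(l) = 4
s(X, N) = -1 (s(X, N) = 1/(4 - 5) = 1/(-1) = -1)
(-34*(((4 - 4)*3 - 4) + 7) + s(W, -1)) - 1*108 = (-34*(((4 - 4)*3 - 4) + 7) - 1) - 1*108 = (-34*((0*3 - 4) + 7) - 1) - 108 = (-34*((0 - 4) + 7) - 1) - 108 = (-34*(-4 + 7) - 1) - 108 = (-34*3 - 1) - 108 = (-102 - 1) - 108 = -103 - 108 = -211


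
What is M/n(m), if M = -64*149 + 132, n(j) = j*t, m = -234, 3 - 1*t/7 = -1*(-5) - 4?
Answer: 2351/819 ≈ 2.8706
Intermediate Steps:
t = 14 (t = 21 - 7*(-1*(-5) - 4) = 21 - 7*(5 - 4) = 21 - 7*1 = 21 - 7 = 14)
n(j) = 14*j (n(j) = j*14 = 14*j)
M = -9404 (M = -9536 + 132 = -9404)
M/n(m) = -9404/(14*(-234)) = -9404/(-3276) = -9404*(-1/3276) = 2351/819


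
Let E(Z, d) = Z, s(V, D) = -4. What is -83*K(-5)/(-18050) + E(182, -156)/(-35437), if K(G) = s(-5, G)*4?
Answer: -25172718/319818925 ≈ -0.078709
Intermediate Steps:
K(G) = -16 (K(G) = -4*4 = -16)
-83*K(-5)/(-18050) + E(182, -156)/(-35437) = -83*(-16)/(-18050) + 182/(-35437) = 1328*(-1/18050) + 182*(-1/35437) = -664/9025 - 182/35437 = -25172718/319818925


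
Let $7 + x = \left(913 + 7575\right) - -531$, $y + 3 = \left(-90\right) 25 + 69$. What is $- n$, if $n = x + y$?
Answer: $-6828$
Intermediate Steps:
$y = -2184$ ($y = -3 + \left(\left(-90\right) 25 + 69\right) = -3 + \left(-2250 + 69\right) = -3 - 2181 = -2184$)
$x = 9012$ ($x = -7 + \left(\left(913 + 7575\right) - -531\right) = -7 + \left(8488 + 531\right) = -7 + 9019 = 9012$)
$n = 6828$ ($n = 9012 - 2184 = 6828$)
$- n = \left(-1\right) 6828 = -6828$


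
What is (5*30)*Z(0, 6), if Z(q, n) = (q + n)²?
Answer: 5400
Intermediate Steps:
Z(q, n) = (n + q)²
(5*30)*Z(0, 6) = (5*30)*(6 + 0)² = 150*6² = 150*36 = 5400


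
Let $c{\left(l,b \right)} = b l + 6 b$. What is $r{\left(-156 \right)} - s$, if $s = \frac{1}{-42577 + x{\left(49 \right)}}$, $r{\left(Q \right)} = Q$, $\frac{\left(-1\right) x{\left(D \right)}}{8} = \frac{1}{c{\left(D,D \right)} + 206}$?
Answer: $- \frac{19268475159}{123515885} \approx -156.0$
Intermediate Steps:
$c{\left(l,b \right)} = 6 b + b l$
$x{\left(D \right)} = - \frac{8}{206 + D \left(6 + D\right)}$ ($x{\left(D \right)} = - \frac{8}{D \left(6 + D\right) + 206} = - \frac{8}{206 + D \left(6 + D\right)}$)
$s = - \frac{2901}{123515885}$ ($s = \frac{1}{-42577 - \frac{8}{206 + 49 \left(6 + 49\right)}} = \frac{1}{-42577 - \frac{8}{206 + 49 \cdot 55}} = \frac{1}{-42577 - \frac{8}{206 + 2695}} = \frac{1}{-42577 - \frac{8}{2901}} = \frac{1}{- \frac{123515885}{2901}} = - \frac{2901}{123515885} \approx -2.3487 \cdot 10^{-5}$)
$r{\left(-156 \right)} - s = -156 - - \frac{2901}{123515885} = -156 + \frac{2901}{123515885} = - \frac{19268475159}{123515885}$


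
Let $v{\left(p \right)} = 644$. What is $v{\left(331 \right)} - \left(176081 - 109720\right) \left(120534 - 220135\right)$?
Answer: $6609622605$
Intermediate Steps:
$v{\left(331 \right)} - \left(176081 - 109720\right) \left(120534 - 220135\right) = 644 - \left(176081 - 109720\right) \left(120534 - 220135\right) = 644 - 66361 \left(-99601\right) = 644 - -6609621961 = 644 + 6609621961 = 6609622605$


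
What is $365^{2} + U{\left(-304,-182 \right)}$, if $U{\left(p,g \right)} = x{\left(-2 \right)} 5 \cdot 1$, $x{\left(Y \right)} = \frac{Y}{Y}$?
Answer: $133230$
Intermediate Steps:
$x{\left(Y \right)} = 1$
$U{\left(p,g \right)} = 5$ ($U{\left(p,g \right)} = 1 \cdot 5 \cdot 1 = 5 \cdot 1 = 5$)
$365^{2} + U{\left(-304,-182 \right)} = 365^{2} + 5 = 133225 + 5 = 133230$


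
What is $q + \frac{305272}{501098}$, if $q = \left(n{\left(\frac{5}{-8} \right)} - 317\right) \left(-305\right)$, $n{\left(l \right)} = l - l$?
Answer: $\frac{24224482701}{250549} \approx 96686.0$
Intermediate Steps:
$n{\left(l \right)} = 0$
$q = 96685$ ($q = \left(0 - 317\right) \left(-305\right) = \left(-317\right) \left(-305\right) = 96685$)
$q + \frac{305272}{501098} = 96685 + \frac{305272}{501098} = 96685 + 305272 \cdot \frac{1}{501098} = 96685 + \frac{152636}{250549} = \frac{24224482701}{250549}$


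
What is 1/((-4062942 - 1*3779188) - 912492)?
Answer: -1/8754622 ≈ -1.1423e-7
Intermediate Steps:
1/((-4062942 - 1*3779188) - 912492) = 1/((-4062942 - 3779188) - 912492) = 1/(-7842130 - 912492) = 1/(-8754622) = -1/8754622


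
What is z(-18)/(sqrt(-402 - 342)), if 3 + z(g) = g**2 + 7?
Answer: -82*I*sqrt(186)/93 ≈ -12.025*I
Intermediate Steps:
z(g) = 4 + g**2 (z(g) = -3 + (g**2 + 7) = -3 + (7 + g**2) = 4 + g**2)
z(-18)/(sqrt(-402 - 342)) = (4 + (-18)**2)/(sqrt(-402 - 342)) = (4 + 324)/(sqrt(-744)) = 328/((2*I*sqrt(186))) = 328*(-I*sqrt(186)/372) = -82*I*sqrt(186)/93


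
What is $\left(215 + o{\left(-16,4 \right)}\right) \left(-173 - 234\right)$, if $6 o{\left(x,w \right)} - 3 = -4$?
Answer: $- \frac{524623}{6} \approx -87437.0$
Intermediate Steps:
$o{\left(x,w \right)} = - \frac{1}{6}$ ($o{\left(x,w \right)} = \frac{1}{2} + \frac{1}{6} \left(-4\right) = \frac{1}{2} - \frac{2}{3} = - \frac{1}{6}$)
$\left(215 + o{\left(-16,4 \right)}\right) \left(-173 - 234\right) = \left(215 - \frac{1}{6}\right) \left(-173 - 234\right) = \frac{1289 \left(-173 - 234\right)}{6} = \frac{1289}{6} \left(-407\right) = - \frac{524623}{6}$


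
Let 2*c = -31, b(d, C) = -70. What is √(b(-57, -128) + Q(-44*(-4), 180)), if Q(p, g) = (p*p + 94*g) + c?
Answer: √191242/2 ≈ 218.66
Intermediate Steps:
c = -31/2 (c = (½)*(-31) = -31/2 ≈ -15.500)
Q(p, g) = -31/2 + p² + 94*g (Q(p, g) = (p*p + 94*g) - 31/2 = (p² + 94*g) - 31/2 = -31/2 + p² + 94*g)
√(b(-57, -128) + Q(-44*(-4), 180)) = √(-70 + (-31/2 + (-44*(-4))² + 94*180)) = √(-70 + (-31/2 + 176² + 16920)) = √(-70 + (-31/2 + 30976 + 16920)) = √(-70 + 95761/2) = √(95621/2) = √191242/2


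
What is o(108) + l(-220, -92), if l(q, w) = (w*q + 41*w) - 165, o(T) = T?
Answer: 16411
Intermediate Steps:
l(q, w) = -165 + 41*w + q*w (l(q, w) = (q*w + 41*w) - 165 = (41*w + q*w) - 165 = -165 + 41*w + q*w)
o(108) + l(-220, -92) = 108 + (-165 + 41*(-92) - 220*(-92)) = 108 + (-165 - 3772 + 20240) = 108 + 16303 = 16411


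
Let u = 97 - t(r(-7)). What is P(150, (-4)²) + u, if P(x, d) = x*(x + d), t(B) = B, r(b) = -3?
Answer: 25000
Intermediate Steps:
P(x, d) = x*(d + x)
u = 100 (u = 97 - 1*(-3) = 97 + 3 = 100)
P(150, (-4)²) + u = 150*((-4)² + 150) + 100 = 150*(16 + 150) + 100 = 150*166 + 100 = 24900 + 100 = 25000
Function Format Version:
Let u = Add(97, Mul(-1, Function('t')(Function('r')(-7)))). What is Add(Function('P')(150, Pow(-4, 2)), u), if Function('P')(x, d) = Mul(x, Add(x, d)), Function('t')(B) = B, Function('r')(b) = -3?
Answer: 25000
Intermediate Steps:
Function('P')(x, d) = Mul(x, Add(d, x))
u = 100 (u = Add(97, Mul(-1, -3)) = Add(97, 3) = 100)
Add(Function('P')(150, Pow(-4, 2)), u) = Add(Mul(150, Add(Pow(-4, 2), 150)), 100) = Add(Mul(150, Add(16, 150)), 100) = Add(Mul(150, 166), 100) = Add(24900, 100) = 25000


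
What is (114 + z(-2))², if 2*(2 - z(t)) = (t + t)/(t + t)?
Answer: 53361/4 ≈ 13340.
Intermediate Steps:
z(t) = 3/2 (z(t) = 2 - (t + t)/(2*(t + t)) = 2 - 2*t/(2*(2*t)) = 2 - 2*t*1/(2*t)/2 = 2 - ½*1 = 2 - ½ = 3/2)
(114 + z(-2))² = (114 + 3/2)² = (231/2)² = 53361/4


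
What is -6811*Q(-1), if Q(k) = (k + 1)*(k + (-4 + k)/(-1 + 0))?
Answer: 0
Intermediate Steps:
Q(k) = 4 + 4*k (Q(k) = (1 + k)*(k + (-4 + k)/(-1)) = (1 + k)*(k + (-4 + k)*(-1)) = (1 + k)*(k + (4 - k)) = (1 + k)*4 = 4 + 4*k)
-6811*Q(-1) = -6811*(4 + 4*(-1)) = -6811*(4 - 4) = -6811*0 = 0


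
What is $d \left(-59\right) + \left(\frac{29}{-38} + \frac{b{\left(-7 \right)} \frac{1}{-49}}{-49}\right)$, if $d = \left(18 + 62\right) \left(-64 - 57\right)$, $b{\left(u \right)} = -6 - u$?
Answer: $\frac{52107776969}{91238} \approx 5.7112 \cdot 10^{5}$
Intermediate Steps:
$d = -9680$ ($d = 80 \left(-121\right) = -9680$)
$d \left(-59\right) + \left(\frac{29}{-38} + \frac{b{\left(-7 \right)} \frac{1}{-49}}{-49}\right) = \left(-9680\right) \left(-59\right) + \left(\frac{29}{-38} + \frac{\left(-6 - -7\right) \frac{1}{-49}}{-49}\right) = 571120 + \left(29 \left(- \frac{1}{38}\right) + \left(-6 + 7\right) \left(- \frac{1}{49}\right) \left(- \frac{1}{49}\right)\right) = 571120 - \left(\frac{29}{38} - 1 \left(- \frac{1}{49}\right) \left(- \frac{1}{49}\right)\right) = 571120 - \frac{69591}{91238} = \frac{52107776969}{91238}$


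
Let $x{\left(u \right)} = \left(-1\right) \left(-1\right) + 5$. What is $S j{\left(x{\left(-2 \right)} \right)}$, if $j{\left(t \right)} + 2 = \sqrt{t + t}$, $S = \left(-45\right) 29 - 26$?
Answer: $2662 - 2662 \sqrt{3} \approx -1948.7$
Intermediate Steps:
$x{\left(u \right)} = 6$ ($x{\left(u \right)} = 1 + 5 = 6$)
$S = -1331$ ($S = -1305 - 26 = -1331$)
$j{\left(t \right)} = -2 + \sqrt{2} \sqrt{t}$ ($j{\left(t \right)} = -2 + \sqrt{t + t} = -2 + \sqrt{2 t} = -2 + \sqrt{2} \sqrt{t}$)
$S j{\left(x{\left(-2 \right)} \right)} = - 1331 \left(-2 + \sqrt{2} \sqrt{6}\right) = - 1331 \left(-2 + 2 \sqrt{3}\right) = 2662 - 2662 \sqrt{3}$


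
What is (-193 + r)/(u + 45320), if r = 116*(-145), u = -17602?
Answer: -17013/27718 ≈ -0.61379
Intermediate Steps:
r = -16820
(-193 + r)/(u + 45320) = (-193 - 16820)/(-17602 + 45320) = -17013/27718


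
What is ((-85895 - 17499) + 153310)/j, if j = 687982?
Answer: 24958/343991 ≈ 0.072554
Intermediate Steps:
((-85895 - 17499) + 153310)/j = ((-85895 - 17499) + 153310)/687982 = (-103394 + 153310)*(1/687982) = 49916*(1/687982) = 24958/343991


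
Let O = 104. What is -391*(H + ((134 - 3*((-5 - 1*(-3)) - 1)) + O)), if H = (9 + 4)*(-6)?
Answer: -66079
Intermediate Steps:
H = -78 (H = 13*(-6) = -78)
-391*(H + ((134 - 3*((-5 - 1*(-3)) - 1)) + O)) = -391*(-78 + ((134 - 3*((-5 - 1*(-3)) - 1)) + 104)) = -391*(-78 + ((134 - 3*((-5 + 3) - 1)) + 104)) = -391*(-78 + ((134 - 3*(-2 - 1)) + 104)) = -391*(-78 + ((134 - 3*(-3)) + 104)) = -391*(-78 + ((134 + 9) + 104)) = -391*(-78 + (143 + 104)) = -391*(-78 + 247) = -391*169 = -66079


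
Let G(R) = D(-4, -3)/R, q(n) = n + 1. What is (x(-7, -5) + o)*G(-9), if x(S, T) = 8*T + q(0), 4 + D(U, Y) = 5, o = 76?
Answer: -37/9 ≈ -4.1111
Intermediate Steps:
q(n) = 1 + n
D(U, Y) = 1 (D(U, Y) = -4 + 5 = 1)
x(S, T) = 1 + 8*T (x(S, T) = 8*T + (1 + 0) = 8*T + 1 = 1 + 8*T)
G(R) = 1/R
(x(-7, -5) + o)*G(-9) = ((1 + 8*(-5)) + 76)/(-9) = ((1 - 40) + 76)*(-1/9) = (-39 + 76)*(-1/9) = 37*(-1/9) = -37/9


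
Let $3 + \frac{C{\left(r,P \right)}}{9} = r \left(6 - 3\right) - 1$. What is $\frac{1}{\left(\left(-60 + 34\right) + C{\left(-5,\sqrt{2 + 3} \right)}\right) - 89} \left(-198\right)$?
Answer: $\frac{9}{13} \approx 0.69231$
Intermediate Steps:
$C{\left(r,P \right)} = -36 + 27 r$ ($C{\left(r,P \right)} = -27 + 9 \left(r \left(6 - 3\right) - 1\right) = -27 + 9 \left(r 3 - 1\right) = -27 + 9 \left(3 r - 1\right) = -27 + 9 \left(-1 + 3 r\right) = -27 + \left(-9 + 27 r\right) = -36 + 27 r$)
$\frac{1}{\left(\left(-60 + 34\right) + C{\left(-5,\sqrt{2 + 3} \right)}\right) - 89} \left(-198\right) = \frac{1}{\left(\left(-60 + 34\right) + \left(-36 + 27 \left(-5\right)\right)\right) - 89} \left(-198\right) = \frac{1}{\left(-26 - 171\right) - 89} \left(-198\right) = \frac{1}{-197 - 89} \left(-198\right) = \frac{1}{-286} \left(-198\right) = \left(- \frac{1}{286}\right) \left(-198\right) = \frac{9}{13}$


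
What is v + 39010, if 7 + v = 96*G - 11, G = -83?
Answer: 31024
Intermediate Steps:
v = -7986 (v = -7 + (96*(-83) - 11) = -7 + (-7968 - 11) = -7 - 7979 = -7986)
v + 39010 = -7986 + 39010 = 31024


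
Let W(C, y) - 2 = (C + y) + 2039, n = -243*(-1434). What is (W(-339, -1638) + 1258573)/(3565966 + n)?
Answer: 1258637/3914428 ≈ 0.32154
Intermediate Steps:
n = 348462
W(C, y) = 2041 + C + y (W(C, y) = 2 + ((C + y) + 2039) = 2 + (2039 + C + y) = 2041 + C + y)
(W(-339, -1638) + 1258573)/(3565966 + n) = ((2041 - 339 - 1638) + 1258573)/(3565966 + 348462) = (64 + 1258573)/3914428 = 1258637*(1/3914428) = 1258637/3914428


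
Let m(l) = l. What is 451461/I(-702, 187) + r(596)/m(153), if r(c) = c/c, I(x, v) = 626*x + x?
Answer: -2541977/2494206 ≈ -1.0192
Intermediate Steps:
I(x, v) = 627*x
r(c) = 1
451461/I(-702, 187) + r(596)/m(153) = 451461/((627*(-702))) + 1/153 = 451461/(-440154) + 1*(1/153) = 451461*(-1/440154) + 1/153 = -150487/146718 + 1/153 = -2541977/2494206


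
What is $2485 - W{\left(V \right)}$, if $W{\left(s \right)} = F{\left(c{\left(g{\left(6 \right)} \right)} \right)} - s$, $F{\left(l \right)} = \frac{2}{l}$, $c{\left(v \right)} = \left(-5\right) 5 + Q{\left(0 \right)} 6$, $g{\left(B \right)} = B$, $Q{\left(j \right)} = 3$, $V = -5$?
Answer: $\frac{17362}{7} \approx 2480.3$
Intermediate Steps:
$c{\left(v \right)} = -7$ ($c{\left(v \right)} = \left(-5\right) 5 + 3 \cdot 6 = -25 + 18 = -7$)
$W{\left(s \right)} = - \frac{2}{7} - s$ ($W{\left(s \right)} = \frac{2}{-7} - s = 2 \left(- \frac{1}{7}\right) - s = - \frac{2}{7} - s$)
$2485 - W{\left(V \right)} = 2485 - \left(- \frac{2}{7} - -5\right) = 2485 - \left(- \frac{2}{7} + 5\right) = 2485 - \frac{33}{7} = \frac{17362}{7}$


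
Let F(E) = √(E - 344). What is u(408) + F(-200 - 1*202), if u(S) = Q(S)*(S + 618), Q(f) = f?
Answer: 418608 + I*√746 ≈ 4.1861e+5 + 27.313*I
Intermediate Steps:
F(E) = √(-344 + E)
u(S) = S*(618 + S) (u(S) = S*(S + 618) = S*(618 + S))
u(408) + F(-200 - 1*202) = 408*(618 + 408) + √(-344 + (-200 - 1*202)) = 408*1026 + √(-344 + (-200 - 202)) = 418608 + √(-344 - 402) = 418608 + √(-746) = 418608 + I*√746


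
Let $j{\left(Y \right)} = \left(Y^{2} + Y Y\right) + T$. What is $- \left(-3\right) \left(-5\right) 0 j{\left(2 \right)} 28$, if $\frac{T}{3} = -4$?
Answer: $0$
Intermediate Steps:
$T = -12$ ($T = 3 \left(-4\right) = -12$)
$j{\left(Y \right)} = -12 + 2 Y^{2}$ ($j{\left(Y \right)} = \left(Y^{2} + Y Y\right) - 12 = \left(Y^{2} + Y^{2}\right) - 12 = 2 Y^{2} - 12 = -12 + 2 Y^{2}$)
$- \left(-3\right) \left(-5\right) 0 j{\left(2 \right)} 28 = - \left(-3\right) \left(-5\right) 0 \left(-12 + 2 \cdot 2^{2}\right) 28 = - 15 \cdot 0 \left(-12 + 2 \cdot 4\right) 28 = - 0 \left(-12 + 8\right) 28 = - 0 \left(-4\right) 28 = - 0 \cdot 28 = \left(-1\right) 0 = 0$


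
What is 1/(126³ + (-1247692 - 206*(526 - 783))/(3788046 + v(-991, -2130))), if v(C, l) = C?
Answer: 757411/1515106547586 ≈ 4.9991e-7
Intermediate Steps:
1/(126³ + (-1247692 - 206*(526 - 783))/(3788046 + v(-991, -2130))) = 1/(126³ + (-1247692 - 206*(526 - 783))/(3788046 - 991)) = 1/(2000376 + (-1247692 - 206*(-257))/3787055) = 1/(2000376 + (-1247692 + 52942)*(1/3787055)) = 1/(2000376 - 1194750*1/3787055) = 1/(2000376 - 238950/757411) = 1/(1515106547586/757411) = 757411/1515106547586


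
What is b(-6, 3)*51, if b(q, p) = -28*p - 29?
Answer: -5763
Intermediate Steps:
b(q, p) = -29 - 28*p
b(-6, 3)*51 = (-29 - 28*3)*51 = (-29 - 84)*51 = -113*51 = -5763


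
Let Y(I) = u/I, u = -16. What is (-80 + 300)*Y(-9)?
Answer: 3520/9 ≈ 391.11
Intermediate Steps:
Y(I) = -16/I
(-80 + 300)*Y(-9) = (-80 + 300)*(-16/(-9)) = 220*(-16*(-1/9)) = 220*(16/9) = 3520/9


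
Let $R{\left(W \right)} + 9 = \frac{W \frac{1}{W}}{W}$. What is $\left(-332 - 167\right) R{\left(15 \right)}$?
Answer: $\frac{66866}{15} \approx 4457.7$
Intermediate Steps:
$R{\left(W \right)} = -9 + \frac{1}{W}$ ($R{\left(W \right)} = -9 + \frac{W \frac{1}{W}}{W} = -9 + 1 \frac{1}{W} = -9 + \frac{1}{W}$)
$\left(-332 - 167\right) R{\left(15 \right)} = \left(-332 - 167\right) \left(-9 + \frac{1}{15}\right) = - 499 \left(-9 + \frac{1}{15}\right) = \left(-499\right) \left(- \frac{134}{15}\right) = \frac{66866}{15}$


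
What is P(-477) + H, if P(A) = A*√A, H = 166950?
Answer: 166950 - 1431*I*√53 ≈ 1.6695e+5 - 10418.0*I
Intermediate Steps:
P(A) = A^(3/2)
P(-477) + H = (-477)^(3/2) + 166950 = -1431*I*√53 + 166950 = 166950 - 1431*I*√53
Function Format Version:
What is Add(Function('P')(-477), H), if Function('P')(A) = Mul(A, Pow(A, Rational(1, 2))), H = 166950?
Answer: Add(166950, Mul(-1431, I, Pow(53, Rational(1, 2)))) ≈ Add(1.6695e+5, Mul(-10418., I))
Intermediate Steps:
Function('P')(A) = Pow(A, Rational(3, 2))
Add(Function('P')(-477), H) = Add(Pow(-477, Rational(3, 2)), 166950) = Add(Mul(-1431, I, Pow(53, Rational(1, 2))), 166950) = Add(166950, Mul(-1431, I, Pow(53, Rational(1, 2))))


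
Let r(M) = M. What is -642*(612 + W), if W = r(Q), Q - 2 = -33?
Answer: -373002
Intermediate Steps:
Q = -31 (Q = 2 - 33 = -31)
W = -31
-642*(612 + W) = -642*(612 - 31) = -642*581 = -373002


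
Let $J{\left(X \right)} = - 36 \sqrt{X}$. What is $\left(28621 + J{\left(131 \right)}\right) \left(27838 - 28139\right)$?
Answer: $-8614921 + 10836 \sqrt{131} \approx -8.4909 \cdot 10^{6}$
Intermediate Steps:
$\left(28621 + J{\left(131 \right)}\right) \left(27838 - 28139\right) = \left(28621 - 36 \sqrt{131}\right) \left(27838 - 28139\right) = \left(28621 - 36 \sqrt{131}\right) \left(-301\right) = -8614921 + 10836 \sqrt{131}$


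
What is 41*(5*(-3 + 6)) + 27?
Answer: 642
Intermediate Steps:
41*(5*(-3 + 6)) + 27 = 41*(5*3) + 27 = 41*15 + 27 = 615 + 27 = 642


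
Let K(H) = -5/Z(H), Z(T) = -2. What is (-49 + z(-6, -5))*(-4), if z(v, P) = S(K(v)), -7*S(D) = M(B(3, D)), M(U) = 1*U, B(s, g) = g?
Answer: 1382/7 ≈ 197.43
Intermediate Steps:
K(H) = 5/2 (K(H) = -5/(-2) = -5*(-1/2) = 5/2)
M(U) = U
S(D) = -D/7
z(v, P) = -5/14 (z(v, P) = -1/7*5/2 = -5/14)
(-49 + z(-6, -5))*(-4) = (-49 - 5/14)*(-4) = -691/14*(-4) = 1382/7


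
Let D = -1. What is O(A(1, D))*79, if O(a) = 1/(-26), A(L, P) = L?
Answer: -79/26 ≈ -3.0385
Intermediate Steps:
O(a) = -1/26
O(A(1, D))*79 = -1/26*79 = -79/26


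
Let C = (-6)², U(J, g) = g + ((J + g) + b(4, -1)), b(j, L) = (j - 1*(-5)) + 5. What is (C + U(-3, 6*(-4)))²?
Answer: 1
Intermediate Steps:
b(j, L) = 10 + j (b(j, L) = (j + 5) + 5 = (5 + j) + 5 = 10 + j)
U(J, g) = 14 + J + 2*g (U(J, g) = g + ((J + g) + (10 + 4)) = g + ((J + g) + 14) = g + (14 + J + g) = 14 + J + 2*g)
C = 36
(C + U(-3, 6*(-4)))² = (36 + (14 - 3 + 2*(6*(-4))))² = (36 + (14 - 3 + 2*(-24)))² = (36 + (14 - 3 - 48))² = (36 - 37)² = (-1)² = 1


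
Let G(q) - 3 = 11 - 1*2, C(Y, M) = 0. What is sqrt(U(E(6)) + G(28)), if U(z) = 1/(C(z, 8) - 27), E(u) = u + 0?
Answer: sqrt(969)/9 ≈ 3.4588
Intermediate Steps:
E(u) = u
G(q) = 12 (G(q) = 3 + (11 - 1*2) = 3 + (11 - 2) = 3 + 9 = 12)
U(z) = -1/27 (U(z) = 1/(0 - 27) = 1/(-27) = -1/27)
sqrt(U(E(6)) + G(28)) = sqrt(-1/27 + 12) = sqrt(323/27) = sqrt(969)/9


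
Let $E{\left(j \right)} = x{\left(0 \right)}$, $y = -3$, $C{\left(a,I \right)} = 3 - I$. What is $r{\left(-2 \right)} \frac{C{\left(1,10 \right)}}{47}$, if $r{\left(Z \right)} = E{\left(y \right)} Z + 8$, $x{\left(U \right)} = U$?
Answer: $- \frac{56}{47} \approx -1.1915$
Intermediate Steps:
$E{\left(j \right)} = 0$
$r{\left(Z \right)} = 8$ ($r{\left(Z \right)} = 0 Z + 8 = 0 + 8 = 8$)
$r{\left(-2 \right)} \frac{C{\left(1,10 \right)}}{47} = 8 \frac{3 - 10}{47} = 8 \left(3 - 10\right) \frac{1}{47} = 8 \left(\left(-7\right) \frac{1}{47}\right) = 8 \left(- \frac{7}{47}\right) = - \frac{56}{47}$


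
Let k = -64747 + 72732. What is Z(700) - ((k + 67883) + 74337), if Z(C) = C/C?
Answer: -150204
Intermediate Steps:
k = 7985
Z(C) = 1
Z(700) - ((k + 67883) + 74337) = 1 - ((7985 + 67883) + 74337) = 1 - (75868 + 74337) = 1 - 1*150205 = 1 - 150205 = -150204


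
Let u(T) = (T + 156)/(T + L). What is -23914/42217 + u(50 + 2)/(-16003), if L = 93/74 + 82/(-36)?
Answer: -31247918435/55139243747 ≈ -0.56671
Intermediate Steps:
L = -340/333 (L = 93*(1/74) + 82*(-1/36) = 93/74 - 41/18 = -340/333 ≈ -1.0210)
u(T) = (156 + T)/(-340/333 + T) (u(T) = (T + 156)/(T - 340/333) = (156 + T)/(-340/333 + T))
-23914/42217 + u(50 + 2)/(-16003) = -23914/42217 + (333*(156 + (50 + 2))/(-340 + 333*(50 + 2)))/(-16003) = -23914*1/42217 + (333*(156 + 52)/(-340 + 333*52))*(-1/16003) = -23914/42217 + (333*208/(-340 + 17316))*(-1/16003) = -23914/42217 + (333*208/16976)*(-1/16003) = -23914/42217 + (333*(1/16976)*208)*(-1/16003) = -23914/42217 + (4329/1061)*(-1/16003) = -23914/42217 - 333/1306091 = -31247918435/55139243747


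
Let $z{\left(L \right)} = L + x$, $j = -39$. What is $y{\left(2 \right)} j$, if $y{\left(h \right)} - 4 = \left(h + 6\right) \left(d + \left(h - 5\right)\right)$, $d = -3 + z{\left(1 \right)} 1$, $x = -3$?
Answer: $2340$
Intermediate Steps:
$z{\left(L \right)} = -3 + L$ ($z{\left(L \right)} = L - 3 = -3 + L$)
$d = -5$ ($d = -3 + \left(-3 + 1\right) 1 = -3 - 2 = -5$)
$y{\left(h \right)} = 4 + \left(-10 + h\right) \left(6 + h\right)$ ($y{\left(h \right)} = 4 + \left(h + 6\right) \left(-5 + \left(h - 5\right)\right) = 4 + \left(6 + h\right) \left(-5 + \left(h - 5\right)\right) = 4 + \left(6 + h\right) \left(-5 + \left(-5 + h\right)\right) = 4 + \left(6 + h\right) \left(-10 + h\right) = 4 + \left(-10 + h\right) \left(6 + h\right)$)
$y{\left(2 \right)} j = \left(-56 + 2^{2} - 8\right) \left(-39\right) = \left(-56 + 4 - 8\right) \left(-39\right) = \left(-60\right) \left(-39\right) = 2340$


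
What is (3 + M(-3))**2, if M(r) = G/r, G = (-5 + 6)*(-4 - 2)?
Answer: 25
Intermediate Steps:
G = -6 (G = 1*(-6) = -6)
M(r) = -6/r
(3 + M(-3))**2 = (3 - 6/(-3))**2 = (3 - 6*(-1/3))**2 = (3 + 2)**2 = 5**2 = 25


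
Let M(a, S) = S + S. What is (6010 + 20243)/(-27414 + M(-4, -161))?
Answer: -26253/27736 ≈ -0.94653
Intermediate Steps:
M(a, S) = 2*S
(6010 + 20243)/(-27414 + M(-4, -161)) = (6010 + 20243)/(-27414 + 2*(-161)) = 26253/(-27414 - 322) = 26253/(-27736) = 26253*(-1/27736) = -26253/27736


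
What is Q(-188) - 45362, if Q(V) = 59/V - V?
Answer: -8492771/188 ≈ -45174.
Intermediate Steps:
Q(V) = -V + 59/V
Q(-188) - 45362 = (-1*(-188) + 59/(-188)) - 45362 = (188 + 59*(-1/188)) - 45362 = (188 - 59/188) - 45362 = 35285/188 - 45362 = -8492771/188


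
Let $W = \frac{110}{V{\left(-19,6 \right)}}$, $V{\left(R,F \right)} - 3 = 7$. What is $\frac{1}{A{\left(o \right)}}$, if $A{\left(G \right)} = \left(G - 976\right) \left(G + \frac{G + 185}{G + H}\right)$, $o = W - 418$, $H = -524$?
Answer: $\frac{931}{523735185} \approx 1.7776 \cdot 10^{-6}$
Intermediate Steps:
$V{\left(R,F \right)} = 10$ ($V{\left(R,F \right)} = 3 + 7 = 10$)
$W = 11$ ($W = \frac{110}{10} = 110 \cdot \frac{1}{10} = 11$)
$o = -407$ ($o = 11 - 418 = -407$)
$A{\left(G \right)} = \left(-976 + G\right) \left(G + \frac{185 + G}{-524 + G}\right)$ ($A{\left(G \right)} = \left(G - 976\right) \left(G + \frac{G + 185}{G - 524}\right) = \left(-976 + G\right) \left(G + \frac{185 + G}{-524 + G}\right)$)
$\frac{1}{A{\left(o \right)}} = \frac{1}{\frac{1}{-524 - 407} \left(-180560 + \left(-407\right)^{3} - 1499 \left(-407\right)^{2} + 510633 \left(-407\right)\right)} = \frac{1}{\frac{1}{-931} \left(-180560 - 67419143 - 248307851 - 207827631\right)} = \frac{1}{\left(- \frac{1}{931}\right) \left(-180560 - 67419143 - 248307851 - 207827631\right)} = \frac{1}{\left(- \frac{1}{931}\right) \left(-523735185\right)} = \frac{1}{\frac{523735185}{931}} = \frac{931}{523735185}$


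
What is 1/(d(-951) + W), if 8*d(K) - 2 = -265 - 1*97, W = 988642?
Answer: 1/988597 ≈ 1.0115e-6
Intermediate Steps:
d(K) = -45 (d(K) = 1/4 + (-265 - 1*97)/8 = 1/4 + (-265 - 97)/8 = 1/4 + (1/8)*(-362) = 1/4 - 181/4 = -45)
1/(d(-951) + W) = 1/(-45 + 988642) = 1/988597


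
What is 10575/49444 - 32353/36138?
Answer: -12952153/19008588 ≈ -0.68138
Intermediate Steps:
10575/49444 - 32353/36138 = 10575*(1/49444) - 32353*1/36138 = 225/1052 - 32353/36138 = -12952153/19008588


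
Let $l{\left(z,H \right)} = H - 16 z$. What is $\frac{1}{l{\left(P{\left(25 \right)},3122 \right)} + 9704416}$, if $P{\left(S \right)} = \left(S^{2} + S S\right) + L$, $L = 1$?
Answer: $\frac{1}{9687522} \approx 1.0323 \cdot 10^{-7}$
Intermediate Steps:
$P{\left(S \right)} = 1 + 2 S^{2}$ ($P{\left(S \right)} = \left(S^{2} + S S\right) + 1 = \left(S^{2} + S^{2}\right) + 1 = 2 S^{2} + 1 = 1 + 2 S^{2}$)
$\frac{1}{l{\left(P{\left(25 \right)},3122 \right)} + 9704416} = \frac{1}{\left(3122 - 16 \left(1 + 2 \cdot 25^{2}\right)\right) + 9704416} = \frac{1}{\left(3122 - 16 \left(1 + 2 \cdot 625\right)\right) + 9704416} = \frac{1}{\left(3122 - 16 \left(1 + 1250\right)\right) + 9704416} = \frac{1}{\left(3122 - 20016\right) + 9704416} = \frac{1}{-16894 + 9704416} = \frac{1}{9687522}$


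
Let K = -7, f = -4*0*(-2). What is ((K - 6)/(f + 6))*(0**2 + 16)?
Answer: -104/3 ≈ -34.667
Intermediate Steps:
f = 0 (f = 0*(-2) = 0)
((K - 6)/(f + 6))*(0**2 + 16) = ((-7 - 6)/(0 + 6))*(0**2 + 16) = (-13/6)*(0 + 16) = -13*1/6*16 = -13/6*16 = -104/3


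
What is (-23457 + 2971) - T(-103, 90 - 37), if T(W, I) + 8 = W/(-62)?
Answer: -1269739/62 ≈ -20480.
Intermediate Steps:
T(W, I) = -8 - W/62 (T(W, I) = -8 + W/(-62) = -8 + W*(-1/62) = -8 - W/62)
(-23457 + 2971) - T(-103, 90 - 37) = (-23457 + 2971) - (-8 - 1/62*(-103)) = -20486 - (-8 + 103/62) = -20486 - 1*(-393/62) = -20486 + 393/62 = -1269739/62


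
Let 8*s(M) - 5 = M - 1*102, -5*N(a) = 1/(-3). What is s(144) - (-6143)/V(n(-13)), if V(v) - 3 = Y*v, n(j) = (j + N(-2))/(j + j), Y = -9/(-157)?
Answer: 251483551/123624 ≈ 2034.3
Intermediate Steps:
N(a) = 1/15 (N(a) = -1/5/(-3) = -1/5*(-1/3) = 1/15)
Y = 9/157 (Y = -9*(-1/157) = 9/157 ≈ 0.057325)
n(j) = (1/15 + j)/(2*j) (n(j) = (j + 1/15)/(j + j) = (1/15 + j)/((2*j)) = (1/15 + j)*(1/(2*j)) = (1/15 + j)/(2*j))
s(M) = -97/8 + M/8 (s(M) = 5/8 + (M - 1*102)/8 = 5/8 + (M - 102)/8 = 5/8 + (-102 + M)/8 = 5/8 + (-51/4 + M/8) = -97/8 + M/8)
V(v) = 3 + 9*v/157
s(144) - (-6143)/V(n(-13)) = (-97/8 + (1/8)*144) - (-6143)/(3 + 9*((1/30)*(1 + 15*(-13))/(-13))/157) = (-97/8 + 18) - (-6143)/(3 + 9*((1/30)*(-1/13)*(1 - 195))/157) = 47/8 - (-6143)/(3 + 9*((1/30)*(-1/13)*(-194))/157) = 47/8 - (-6143)/(3 + (9/157)*(97/195)) = 47/8 - (-6143)/(3 + 291/10205) = 47/8 - (-6143)/30906/10205 = 47/8 - (-6143)*10205/30906 = 47/8 - 1*(-62689315/30906) = 47/8 + 62689315/30906 = 251483551/123624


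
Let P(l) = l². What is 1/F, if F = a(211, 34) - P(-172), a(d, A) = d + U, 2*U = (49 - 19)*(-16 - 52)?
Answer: -1/30393 ≈ -3.2902e-5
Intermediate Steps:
U = -1020 (U = ((49 - 19)*(-16 - 52))/2 = (30*(-68))/2 = (½)*(-2040) = -1020)
a(d, A) = -1020 + d (a(d, A) = d - 1020 = -1020 + d)
F = -30393 (F = (-1020 + 211) - 1*(-172)² = -809 - 1*29584 = -809 - 29584 = -30393)
1/F = 1/(-30393) = -1/30393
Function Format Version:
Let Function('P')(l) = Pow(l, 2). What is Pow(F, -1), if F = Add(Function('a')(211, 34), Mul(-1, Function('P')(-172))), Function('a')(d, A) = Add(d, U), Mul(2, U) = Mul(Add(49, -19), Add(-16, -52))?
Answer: Rational(-1, 30393) ≈ -3.2902e-5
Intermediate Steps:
U = -1020 (U = Mul(Rational(1, 2), Mul(Add(49, -19), Add(-16, -52))) = Mul(Rational(1, 2), Mul(30, -68)) = Mul(Rational(1, 2), -2040) = -1020)
Function('a')(d, A) = Add(-1020, d) (Function('a')(d, A) = Add(d, -1020) = Add(-1020, d))
F = -30393 (F = Add(Add(-1020, 211), Mul(-1, Pow(-172, 2))) = Add(-809, Mul(-1, 29584)) = Add(-809, -29584) = -30393)
Pow(F, -1) = Pow(-30393, -1) = Rational(-1, 30393)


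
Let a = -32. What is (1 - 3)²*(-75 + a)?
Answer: -428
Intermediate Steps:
(1 - 3)²*(-75 + a) = (1 - 3)²*(-75 - 32) = (-2)²*(-107) = 4*(-107) = -428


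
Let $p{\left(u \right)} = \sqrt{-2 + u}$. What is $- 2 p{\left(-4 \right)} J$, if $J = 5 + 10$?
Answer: $- 30 i \sqrt{6} \approx - 73.485 i$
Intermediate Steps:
$J = 15$
$- 2 p{\left(-4 \right)} J = - 2 \sqrt{-2 - 4} \cdot 15 = - 2 \sqrt{-6} \cdot 15 = - 2 i \sqrt{6} \cdot 15 = - 30 i \sqrt{6}$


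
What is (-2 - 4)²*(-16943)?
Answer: -609948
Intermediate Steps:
(-2 - 4)²*(-16943) = (-6)²*(-16943) = 36*(-16943) = -609948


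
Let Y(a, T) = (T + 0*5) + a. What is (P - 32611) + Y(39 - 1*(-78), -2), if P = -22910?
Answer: -55406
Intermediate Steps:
Y(a, T) = T + a (Y(a, T) = (T + 0) + a = T + a)
(P - 32611) + Y(39 - 1*(-78), -2) = (-22910 - 32611) + (-2 + (39 - 1*(-78))) = -55521 + (-2 + (39 + 78)) = -55521 + (-2 + 117) = -55521 + 115 = -55406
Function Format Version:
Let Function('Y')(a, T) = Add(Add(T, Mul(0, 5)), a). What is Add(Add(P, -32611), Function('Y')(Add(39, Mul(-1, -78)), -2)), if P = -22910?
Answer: -55406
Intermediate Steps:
Function('Y')(a, T) = Add(T, a) (Function('Y')(a, T) = Add(Add(T, 0), a) = Add(T, a))
Add(Add(P, -32611), Function('Y')(Add(39, Mul(-1, -78)), -2)) = Add(Add(-22910, -32611), Add(-2, Add(39, Mul(-1, -78)))) = Add(-55521, Add(-2, Add(39, 78))) = Add(-55521, Add(-2, 117)) = Add(-55521, 115) = -55406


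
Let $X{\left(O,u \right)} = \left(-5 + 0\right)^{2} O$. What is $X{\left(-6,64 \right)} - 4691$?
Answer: $-4841$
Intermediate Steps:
$X{\left(O,u \right)} = 25 O$ ($X{\left(O,u \right)} = \left(-5\right)^{2} O = 25 O$)
$X{\left(-6,64 \right)} - 4691 = 25 \left(-6\right) - 4691 = -150 - 4691 = -4841$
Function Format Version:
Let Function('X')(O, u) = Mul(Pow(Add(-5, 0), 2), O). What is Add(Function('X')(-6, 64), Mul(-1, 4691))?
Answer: -4841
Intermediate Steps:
Function('X')(O, u) = Mul(25, O) (Function('X')(O, u) = Mul(Pow(-5, 2), O) = Mul(25, O))
Add(Function('X')(-6, 64), Mul(-1, 4691)) = Add(Mul(25, -6), Mul(-1, 4691)) = Add(-150, -4691) = -4841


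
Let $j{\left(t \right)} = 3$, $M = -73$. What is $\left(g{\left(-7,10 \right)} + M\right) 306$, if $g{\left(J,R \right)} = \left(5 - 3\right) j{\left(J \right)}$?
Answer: $-20502$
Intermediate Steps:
$g{\left(J,R \right)} = 6$ ($g{\left(J,R \right)} = \left(5 - 3\right) 3 = 2 \cdot 3 = 6$)
$\left(g{\left(-7,10 \right)} + M\right) 306 = \left(6 - 73\right) 306 = \left(-67\right) 306 = -20502$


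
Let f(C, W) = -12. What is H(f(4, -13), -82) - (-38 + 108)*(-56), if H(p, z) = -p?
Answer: 3932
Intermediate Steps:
H(f(4, -13), -82) - (-38 + 108)*(-56) = -1*(-12) - (-38 + 108)*(-56) = 12 - 70*(-56) = 12 - 1*(-3920) = 12 + 3920 = 3932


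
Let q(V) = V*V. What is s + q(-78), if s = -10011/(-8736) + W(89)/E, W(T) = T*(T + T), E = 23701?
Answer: 420026548349/69017312 ≈ 6085.8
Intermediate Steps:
W(T) = 2*T**2 (W(T) = T*(2*T) = 2*T**2)
q(V) = V**2
s = 125222141/69017312 (s = -10011/(-8736) + (2*89**2)/23701 = -10011*(-1/8736) + (2*7921)*(1/23701) = 3337/2912 + 15842*(1/23701) = 3337/2912 + 15842/23701 = 125222141/69017312 ≈ 1.8144)
s + q(-78) = 125222141/69017312 + (-78)**2 = 125222141/69017312 + 6084 = 420026548349/69017312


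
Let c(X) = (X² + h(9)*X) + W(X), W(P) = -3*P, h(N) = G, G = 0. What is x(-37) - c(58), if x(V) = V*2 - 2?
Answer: -3266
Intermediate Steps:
h(N) = 0
x(V) = -2 + 2*V (x(V) = 2*V - 2 = -2 + 2*V)
c(X) = X² - 3*X (c(X) = (X² + 0*X) - 3*X = (X² + 0) - 3*X = X² - 3*X)
x(-37) - c(58) = (-2 + 2*(-37)) - 58*(-3 + 58) = (-2 - 74) - 58*55 = -76 - 1*3190 = -76 - 3190 = -3266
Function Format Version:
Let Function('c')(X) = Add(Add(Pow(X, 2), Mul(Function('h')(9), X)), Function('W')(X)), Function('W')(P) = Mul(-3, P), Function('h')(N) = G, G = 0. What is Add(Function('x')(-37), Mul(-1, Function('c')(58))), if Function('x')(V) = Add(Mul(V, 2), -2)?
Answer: -3266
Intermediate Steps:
Function('h')(N) = 0
Function('x')(V) = Add(-2, Mul(2, V)) (Function('x')(V) = Add(Mul(2, V), -2) = Add(-2, Mul(2, V)))
Function('c')(X) = Add(Pow(X, 2), Mul(-3, X)) (Function('c')(X) = Add(Add(Pow(X, 2), Mul(0, X)), Mul(-3, X)) = Add(Add(Pow(X, 2), 0), Mul(-3, X)) = Add(Pow(X, 2), Mul(-3, X)))
Add(Function('x')(-37), Mul(-1, Function('c')(58))) = Add(Add(-2, Mul(2, -37)), Mul(-1, Mul(58, Add(-3, 58)))) = Add(Add(-2, -74), Mul(-1, Mul(58, 55))) = Add(-76, Mul(-1, 3190)) = Add(-76, -3190) = -3266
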